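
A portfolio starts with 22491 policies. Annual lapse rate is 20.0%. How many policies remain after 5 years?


remaining = initial * (1 - lapse)^years
= 22491 * (1 - 0.2)^5
= 22491 * 0.32768
= 7369.8509


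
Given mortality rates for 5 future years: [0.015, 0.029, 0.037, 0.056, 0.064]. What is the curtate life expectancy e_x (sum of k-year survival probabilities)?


e_x = sum_{k=1}^{n} k_p_x
k_p_x values:
  1_p_x = 0.985
  2_p_x = 0.956435
  3_p_x = 0.921047
  4_p_x = 0.869468
  5_p_x = 0.813822
e_x = 4.5458


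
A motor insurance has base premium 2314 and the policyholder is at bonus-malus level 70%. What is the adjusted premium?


adjusted = base * BM_level / 100
= 2314 * 70 / 100
= 2314 * 0.7
= 1619.8


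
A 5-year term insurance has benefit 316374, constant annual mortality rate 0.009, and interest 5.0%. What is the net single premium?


NSP = benefit * sum_{k=0}^{n-1} k_p_x * q * v^(k+1)
With constant q=0.009, v=0.952381
Sum = 0.038304
NSP = 316374 * 0.038304
= 12118.3675


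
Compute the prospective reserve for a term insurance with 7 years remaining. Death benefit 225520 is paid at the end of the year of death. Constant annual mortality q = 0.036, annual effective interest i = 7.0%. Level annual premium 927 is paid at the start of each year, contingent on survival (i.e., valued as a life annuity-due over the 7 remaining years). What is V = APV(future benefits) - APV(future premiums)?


v = 1/(1+i) = 0.934579
APV(future benefits) per unit = sum_{k=0}^{6} k_p_x * q * v^(k+1) = 0.175998
APV(future benefits) = 225520 * 0.175998 = 39691.0077
Life annuity-due factor ä_{x:7} = sum_{k=0}^{6} k_p_x * v^k = 5.231044
APV(future premiums) = 927 * 5.231044 = 4849.1774
V = 39691.0077 - 4849.1774
= 34841.8303


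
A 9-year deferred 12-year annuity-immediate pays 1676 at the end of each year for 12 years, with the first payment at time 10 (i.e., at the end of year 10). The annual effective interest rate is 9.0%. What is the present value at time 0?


PV at time 9 of the 12-year annuity-immediate:
a_n = 1676 * (1-(1+0.09)^(-12))/0.09 = 12001.3756
Discount back 9 years to time 0:
PV = 12001.3756 * (1+0.09)^(-9)
= 12001.3756 * 0.460428
= 5525.7667


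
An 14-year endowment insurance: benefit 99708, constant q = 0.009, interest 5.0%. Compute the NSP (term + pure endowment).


Term component = 8441.0539
Pure endowment = 14_p_x * v^14 * benefit = 0.881112 * 0.505068 * 99708 = 44372.2019
NSP = 52813.2559


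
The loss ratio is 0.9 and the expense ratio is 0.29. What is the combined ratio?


Combined ratio = loss ratio + expense ratio
= 0.9 + 0.29
= 1.19


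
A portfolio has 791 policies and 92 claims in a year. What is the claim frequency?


frequency = claims / policies
= 92 / 791
= 0.1163


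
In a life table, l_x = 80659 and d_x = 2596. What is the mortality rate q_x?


q_x = d_x / l_x
= 2596 / 80659
= 0.0322


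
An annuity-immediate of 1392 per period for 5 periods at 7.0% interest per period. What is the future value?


FV = PMT * ((1+i)^n - 1) / i
= 1392 * ((1.07)^5 - 1) / 0.07
= 1392 * (1.402552 - 1) / 0.07
= 8005.0287


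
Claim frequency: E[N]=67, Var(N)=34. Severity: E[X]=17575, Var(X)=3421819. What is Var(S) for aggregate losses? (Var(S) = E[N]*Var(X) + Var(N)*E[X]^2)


Var(S) = E[N]*Var(X) + Var(N)*E[X]^2
= 67*3421819 + 34*17575^2
= 229261873 + 10501941250
= 1.0731e+10


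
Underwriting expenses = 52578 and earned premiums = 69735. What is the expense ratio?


Expense ratio = expenses / premiums
= 52578 / 69735
= 0.754


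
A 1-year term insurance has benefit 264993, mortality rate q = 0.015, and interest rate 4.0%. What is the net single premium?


NSP = benefit * q * v
v = 1/(1+i) = 0.961538
NSP = 264993 * 0.015 * 0.961538
= 3822.0144


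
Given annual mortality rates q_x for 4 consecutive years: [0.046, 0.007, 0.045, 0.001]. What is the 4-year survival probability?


p_k = 1 - q_k for each year
Survival = product of (1 - q_k)
= 0.954 * 0.993 * 0.955 * 0.999
= 0.9038


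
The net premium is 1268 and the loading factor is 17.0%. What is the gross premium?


Gross = net * (1 + loading)
= 1268 * (1 + 0.17)
= 1268 * 1.17
= 1483.56


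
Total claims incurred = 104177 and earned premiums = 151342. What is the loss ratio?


Loss ratio = claims / premiums
= 104177 / 151342
= 0.6884


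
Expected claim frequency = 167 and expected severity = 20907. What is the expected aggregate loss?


E[S] = E[N] * E[X]
= 167 * 20907
= 3.4915e+06


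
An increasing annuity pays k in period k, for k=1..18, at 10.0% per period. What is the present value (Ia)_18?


(Ia)_n = sum_{k=1}^{n} k * v^k, v = 1/(1+i)
v = 0.909091
Sum computed term by term:
(Ia)_18 = 57.841


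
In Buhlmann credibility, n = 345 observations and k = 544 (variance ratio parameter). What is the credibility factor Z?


Z = n / (n + k)
= 345 / (345 + 544)
= 345 / 889
= 0.3881


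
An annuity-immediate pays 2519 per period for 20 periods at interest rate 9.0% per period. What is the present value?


PV = PMT * (1 - (1+i)^(-n)) / i
= 2519 * (1 - (1+0.09)^(-20)) / 0.09
= 2519 * (1 - 0.178431) / 0.09
= 2519 * 9.128546
= 22994.8065


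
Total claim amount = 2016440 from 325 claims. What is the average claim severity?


severity = total / number
= 2016440 / 325
= 6204.4308


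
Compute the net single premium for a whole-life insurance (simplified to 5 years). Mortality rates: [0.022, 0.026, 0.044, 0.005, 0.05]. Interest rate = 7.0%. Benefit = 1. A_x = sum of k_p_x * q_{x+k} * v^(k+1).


v = 0.934579
Year 0: k_p_x=1.0, q=0.022, term=0.020561
Year 1: k_p_x=0.978, q=0.026, term=0.02221
Year 2: k_p_x=0.952572, q=0.044, term=0.034214
Year 3: k_p_x=0.910659, q=0.005, term=0.003474
Year 4: k_p_x=0.906106, q=0.05, term=0.032302
A_x = 0.1128


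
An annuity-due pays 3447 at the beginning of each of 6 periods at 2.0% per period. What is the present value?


PV_due = PMT * (1-(1+i)^(-n))/i * (1+i)
PV_immediate = 19308.1323
PV_due = 19308.1323 * 1.02
= 19694.2949


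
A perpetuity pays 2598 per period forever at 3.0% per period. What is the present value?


PV = PMT / i
= 2598 / 0.03
= 86600.0


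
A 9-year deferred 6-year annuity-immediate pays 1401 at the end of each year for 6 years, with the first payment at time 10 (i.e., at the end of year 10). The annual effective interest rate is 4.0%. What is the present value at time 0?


PV at time 9 of the 6-year annuity-immediate:
a_n = 1401 * (1-(1+0.04)^(-6))/0.04 = 7344.2337
Discount back 9 years to time 0:
PV = 7344.2337 * (1+0.04)^(-9)
= 7344.2337 * 0.702587
= 5159.9612


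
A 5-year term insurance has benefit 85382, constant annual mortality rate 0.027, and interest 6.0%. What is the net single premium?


NSP = benefit * sum_{k=0}^{n-1} k_p_x * q * v^(k+1)
With constant q=0.027, v=0.943396
Sum = 0.108099
NSP = 85382 * 0.108099
= 9229.7161


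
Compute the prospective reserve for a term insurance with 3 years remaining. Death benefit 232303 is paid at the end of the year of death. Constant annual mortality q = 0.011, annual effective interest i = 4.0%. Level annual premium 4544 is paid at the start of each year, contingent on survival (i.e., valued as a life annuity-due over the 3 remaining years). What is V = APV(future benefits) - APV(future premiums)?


v = 1/(1+i) = 0.961538
APV(future benefits) per unit = sum_{k=0}^{2} k_p_x * q * v^(k+1) = 0.0302
APV(future benefits) = 232303 * 0.0302 = 7015.5915
Life annuity-due factor ä_{x:3} = sum_{k=0}^{2} k_p_x * v^k = 2.855289
APV(future premiums) = 4544 * 2.855289 = 12974.435
V = 7015.5915 - 12974.435
= -5958.8434


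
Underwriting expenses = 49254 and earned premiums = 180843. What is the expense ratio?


Expense ratio = expenses / premiums
= 49254 / 180843
= 0.2724


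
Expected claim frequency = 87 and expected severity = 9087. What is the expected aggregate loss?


E[S] = E[N] * E[X]
= 87 * 9087
= 790569


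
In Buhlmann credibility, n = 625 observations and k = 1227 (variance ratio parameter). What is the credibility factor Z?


Z = n / (n + k)
= 625 / (625 + 1227)
= 625 / 1852
= 0.3375


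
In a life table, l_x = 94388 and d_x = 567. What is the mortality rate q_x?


q_x = d_x / l_x
= 567 / 94388
= 0.006


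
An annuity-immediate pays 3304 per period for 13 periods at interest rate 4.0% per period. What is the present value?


PV = PMT * (1 - (1+i)^(-n)) / i
= 3304 * (1 - (1+0.04)^(-13)) / 0.04
= 3304 * (1 - 0.600574) / 0.04
= 3304 * 9.985648
= 32992.5805


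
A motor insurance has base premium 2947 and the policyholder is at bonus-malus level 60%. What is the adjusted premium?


adjusted = base * BM_level / 100
= 2947 * 60 / 100
= 2947 * 0.6
= 1768.2


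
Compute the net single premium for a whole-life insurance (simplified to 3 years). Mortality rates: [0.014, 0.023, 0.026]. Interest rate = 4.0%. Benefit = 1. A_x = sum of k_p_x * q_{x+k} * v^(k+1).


v = 0.961538
Year 0: k_p_x=1.0, q=0.014, term=0.013462
Year 1: k_p_x=0.986, q=0.023, term=0.020967
Year 2: k_p_x=0.963322, q=0.026, term=0.022266
A_x = 0.0567


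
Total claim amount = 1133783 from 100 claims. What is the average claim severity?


severity = total / number
= 1133783 / 100
= 11337.83


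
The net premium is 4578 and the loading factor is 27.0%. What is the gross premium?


Gross = net * (1 + loading)
= 4578 * (1 + 0.27)
= 4578 * 1.27
= 5814.06


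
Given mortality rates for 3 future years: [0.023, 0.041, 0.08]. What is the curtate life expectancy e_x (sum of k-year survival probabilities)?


e_x = sum_{k=1}^{n} k_p_x
k_p_x values:
  1_p_x = 0.977
  2_p_x = 0.936943
  3_p_x = 0.861988
e_x = 2.7759


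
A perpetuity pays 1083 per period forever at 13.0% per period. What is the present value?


PV = PMT / i
= 1083 / 0.13
= 8330.7692


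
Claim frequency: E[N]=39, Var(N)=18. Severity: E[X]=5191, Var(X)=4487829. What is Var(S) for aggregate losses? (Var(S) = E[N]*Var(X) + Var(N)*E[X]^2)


Var(S) = E[N]*Var(X) + Var(N)*E[X]^2
= 39*4487829 + 18*5191^2
= 175025331 + 485036658
= 6.6006e+08


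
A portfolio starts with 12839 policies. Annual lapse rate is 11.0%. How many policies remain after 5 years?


remaining = initial * (1 - lapse)^years
= 12839 * (1 - 0.11)^5
= 12839 * 0.558406
= 7169.3739


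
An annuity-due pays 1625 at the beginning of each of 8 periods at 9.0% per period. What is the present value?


PV_due = PMT * (1-(1+i)^(-n))/i * (1+i)
PV_immediate = 8994.0811
PV_due = 8994.0811 * 1.09
= 9803.5484


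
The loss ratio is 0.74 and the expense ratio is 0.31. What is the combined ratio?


Combined ratio = loss ratio + expense ratio
= 0.74 + 0.31
= 1.05


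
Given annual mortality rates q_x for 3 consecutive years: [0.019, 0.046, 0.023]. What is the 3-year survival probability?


p_k = 1 - q_k for each year
Survival = product of (1 - q_k)
= 0.981 * 0.954 * 0.977
= 0.9143


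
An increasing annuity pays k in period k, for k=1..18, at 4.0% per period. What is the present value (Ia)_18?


(Ia)_n = sum_{k=1}^{n} k * v^k, v = 1/(1+i)
v = 0.961538
Sum computed term by term:
(Ia)_18 = 107.0091


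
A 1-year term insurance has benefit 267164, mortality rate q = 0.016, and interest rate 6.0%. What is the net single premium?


NSP = benefit * q * v
v = 1/(1+i) = 0.943396
NSP = 267164 * 0.016 * 0.943396
= 4032.6642


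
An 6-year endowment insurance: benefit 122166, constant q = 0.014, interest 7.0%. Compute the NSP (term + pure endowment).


Term component = 7894.1157
Pure endowment = 6_p_x * v^6 * benefit = 0.918886 * 0.666342 * 122166 = 74801.3055
NSP = 82695.4213


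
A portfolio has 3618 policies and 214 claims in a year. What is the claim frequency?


frequency = claims / policies
= 214 / 3618
= 0.0591


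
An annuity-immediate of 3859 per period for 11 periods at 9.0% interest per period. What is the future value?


FV = PMT * ((1+i)^n - 1) / i
= 3859 * ((1.09)^11 - 1) / 0.09
= 3859 * (2.580426 - 1) / 0.09
= 67765.1722


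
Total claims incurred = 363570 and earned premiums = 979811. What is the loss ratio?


Loss ratio = claims / premiums
= 363570 / 979811
= 0.3711


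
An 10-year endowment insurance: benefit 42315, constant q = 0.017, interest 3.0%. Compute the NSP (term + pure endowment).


Term component = 5711.235
Pure endowment = 10_p_x * v^10 * benefit = 0.842433 * 0.744094 * 42315 = 26525.1151
NSP = 32236.35


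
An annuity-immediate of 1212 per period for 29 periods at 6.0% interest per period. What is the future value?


FV = PMT * ((1+i)^n - 1) / i
= 1212 * ((1.06)^29 - 1) / 0.06
= 1212 * (5.418388 - 1) / 0.06
= 89251.4356


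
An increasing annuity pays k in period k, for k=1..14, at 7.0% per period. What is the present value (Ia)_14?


(Ia)_n = sum_{k=1}^{n} k * v^k, v = 1/(1+i)
v = 0.934579
Sum computed term by term:
(Ia)_14 = 56.1173


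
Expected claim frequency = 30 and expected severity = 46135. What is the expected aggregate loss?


E[S] = E[N] * E[X]
= 30 * 46135
= 1.3840e+06


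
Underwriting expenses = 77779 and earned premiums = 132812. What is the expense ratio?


Expense ratio = expenses / premiums
= 77779 / 132812
= 0.5856


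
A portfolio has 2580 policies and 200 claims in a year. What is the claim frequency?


frequency = claims / policies
= 200 / 2580
= 0.0775


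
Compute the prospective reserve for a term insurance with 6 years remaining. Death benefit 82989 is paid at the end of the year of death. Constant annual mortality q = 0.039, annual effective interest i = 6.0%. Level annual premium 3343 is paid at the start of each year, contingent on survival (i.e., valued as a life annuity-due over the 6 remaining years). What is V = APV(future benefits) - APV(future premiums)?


v = 1/(1+i) = 0.943396
APV(future benefits) per unit = sum_{k=0}^{5} k_p_x * q * v^(k+1) = 0.175196
APV(future benefits) = 82989 * 0.175196 = 14539.3575
Life annuity-due factor ä_{x:6} = sum_{k=0}^{5} k_p_x * v^k = 4.761743
APV(future premiums) = 3343 * 4.761743 = 15918.5065
V = 14539.3575 - 15918.5065
= -1379.149


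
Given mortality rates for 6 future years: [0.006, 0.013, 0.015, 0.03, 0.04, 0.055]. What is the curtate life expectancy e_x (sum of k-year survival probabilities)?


e_x = sum_{k=1}^{n} k_p_x
k_p_x values:
  1_p_x = 0.994
  2_p_x = 0.981078
  3_p_x = 0.966362
  4_p_x = 0.937371
  5_p_x = 0.899876
  6_p_x = 0.850383
e_x = 5.6291


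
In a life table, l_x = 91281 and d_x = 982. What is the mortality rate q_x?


q_x = d_x / l_x
= 982 / 91281
= 0.0108


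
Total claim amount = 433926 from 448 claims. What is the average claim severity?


severity = total / number
= 433926 / 448
= 968.5848


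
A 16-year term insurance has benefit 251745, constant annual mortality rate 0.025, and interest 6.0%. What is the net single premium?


NSP = benefit * sum_{k=0}^{n-1} k_p_x * q * v^(k+1)
With constant q=0.025, v=0.943396
Sum = 0.216903
NSP = 251745 * 0.216903
= 54604.1831


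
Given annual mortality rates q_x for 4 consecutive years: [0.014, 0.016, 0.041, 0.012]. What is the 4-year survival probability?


p_k = 1 - q_k for each year
Survival = product of (1 - q_k)
= 0.986 * 0.984 * 0.959 * 0.988
= 0.9193


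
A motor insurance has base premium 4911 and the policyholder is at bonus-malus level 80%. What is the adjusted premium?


adjusted = base * BM_level / 100
= 4911 * 80 / 100
= 4911 * 0.8
= 3928.8


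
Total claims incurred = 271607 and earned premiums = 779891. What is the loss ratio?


Loss ratio = claims / premiums
= 271607 / 779891
= 0.3483


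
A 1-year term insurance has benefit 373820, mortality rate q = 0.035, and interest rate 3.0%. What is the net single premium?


NSP = benefit * q * v
v = 1/(1+i) = 0.970874
NSP = 373820 * 0.035 * 0.970874
= 12702.6214


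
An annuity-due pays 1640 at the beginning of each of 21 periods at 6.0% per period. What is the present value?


PV_due = PMT * (1-(1+i)^(-n))/i * (1+i)
PV_immediate = 19293.0857
PV_due = 19293.0857 * 1.06
= 20450.6708


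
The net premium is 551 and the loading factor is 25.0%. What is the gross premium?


Gross = net * (1 + loading)
= 551 * (1 + 0.25)
= 551 * 1.25
= 688.75


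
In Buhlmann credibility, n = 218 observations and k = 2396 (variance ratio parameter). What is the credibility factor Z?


Z = n / (n + k)
= 218 / (218 + 2396)
= 218 / 2614
= 0.0834


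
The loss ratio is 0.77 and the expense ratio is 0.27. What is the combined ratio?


Combined ratio = loss ratio + expense ratio
= 0.77 + 0.27
= 1.04


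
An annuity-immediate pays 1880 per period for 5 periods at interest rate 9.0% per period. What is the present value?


PV = PMT * (1 - (1+i)^(-n)) / i
= 1880 * (1 - (1+0.09)^(-5)) / 0.09
= 1880 * (1 - 0.649931) / 0.09
= 1880 * 3.889651
= 7312.5444


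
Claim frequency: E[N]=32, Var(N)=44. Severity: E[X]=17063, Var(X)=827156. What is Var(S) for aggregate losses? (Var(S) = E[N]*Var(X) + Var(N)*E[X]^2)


Var(S) = E[N]*Var(X) + Var(N)*E[X]^2
= 32*827156 + 44*17063^2
= 26468992 + 12810422636
= 1.2837e+10


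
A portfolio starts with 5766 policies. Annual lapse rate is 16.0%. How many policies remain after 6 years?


remaining = initial * (1 - lapse)^years
= 5766 * (1 - 0.16)^6
= 5766 * 0.351298
= 2025.5845


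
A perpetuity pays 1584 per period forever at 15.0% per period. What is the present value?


PV = PMT / i
= 1584 / 0.15
= 10560.0


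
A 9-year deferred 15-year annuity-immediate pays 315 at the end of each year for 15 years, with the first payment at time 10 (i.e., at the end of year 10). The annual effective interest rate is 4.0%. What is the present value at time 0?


PV at time 9 of the 15-year annuity-immediate:
a_n = 315 * (1-(1+0.04)^(-15))/0.04 = 3502.292
Discount back 9 years to time 0:
PV = 3502.292 * (1+0.04)^(-9)
= 3502.292 * 0.702587
= 2460.6639


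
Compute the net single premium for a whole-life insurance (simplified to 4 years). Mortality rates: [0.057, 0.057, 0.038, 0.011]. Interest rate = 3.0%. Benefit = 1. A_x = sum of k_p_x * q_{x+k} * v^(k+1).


v = 0.970874
Year 0: k_p_x=1.0, q=0.057, term=0.05534
Year 1: k_p_x=0.943, q=0.057, term=0.050665
Year 2: k_p_x=0.889249, q=0.038, term=0.030924
Year 3: k_p_x=0.855458, q=0.011, term=0.008361
A_x = 0.1453


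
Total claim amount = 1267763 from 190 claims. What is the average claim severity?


severity = total / number
= 1267763 / 190
= 6672.4368


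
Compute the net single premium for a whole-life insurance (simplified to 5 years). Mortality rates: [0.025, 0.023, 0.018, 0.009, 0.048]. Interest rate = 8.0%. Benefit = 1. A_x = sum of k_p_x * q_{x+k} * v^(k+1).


v = 0.925926
Year 0: k_p_x=1.0, q=0.025, term=0.023148
Year 1: k_p_x=0.975, q=0.023, term=0.019226
Year 2: k_p_x=0.952575, q=0.018, term=0.013611
Year 3: k_p_x=0.935429, q=0.009, term=0.006188
Year 4: k_p_x=0.92701, q=0.048, term=0.030284
A_x = 0.0925


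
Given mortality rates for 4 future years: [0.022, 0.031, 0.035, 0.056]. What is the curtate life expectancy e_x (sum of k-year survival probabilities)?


e_x = sum_{k=1}^{n} k_p_x
k_p_x values:
  1_p_x = 0.978
  2_p_x = 0.947682
  3_p_x = 0.914513
  4_p_x = 0.8633
e_x = 3.7035


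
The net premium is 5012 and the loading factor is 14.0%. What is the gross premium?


Gross = net * (1 + loading)
= 5012 * (1 + 0.14)
= 5012 * 1.14
= 5713.68


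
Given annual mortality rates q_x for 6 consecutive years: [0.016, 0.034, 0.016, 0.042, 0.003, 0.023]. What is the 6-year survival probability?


p_k = 1 - q_k for each year
Survival = product of (1 - q_k)
= 0.984 * 0.966 * 0.984 * 0.958 * 0.997 * 0.977
= 0.8728


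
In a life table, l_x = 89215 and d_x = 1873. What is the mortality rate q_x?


q_x = d_x / l_x
= 1873 / 89215
= 0.021


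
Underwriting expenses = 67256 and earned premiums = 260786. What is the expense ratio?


Expense ratio = expenses / premiums
= 67256 / 260786
= 0.2579


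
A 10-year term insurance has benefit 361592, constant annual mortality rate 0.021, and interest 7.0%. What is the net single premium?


NSP = benefit * sum_{k=0}^{n-1} k_p_x * q * v^(k+1)
With constant q=0.021, v=0.934579
Sum = 0.135891
NSP = 361592 * 0.135891
= 49137.0617


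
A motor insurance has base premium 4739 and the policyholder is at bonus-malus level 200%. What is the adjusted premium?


adjusted = base * BM_level / 100
= 4739 * 200 / 100
= 4739 * 2.0
= 9478.0


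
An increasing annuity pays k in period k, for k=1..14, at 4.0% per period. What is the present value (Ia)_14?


(Ia)_n = sum_{k=1}^{n} k * v^k, v = 1/(1+i)
v = 0.961538
Sum computed term by term:
(Ia)_14 = 72.5249


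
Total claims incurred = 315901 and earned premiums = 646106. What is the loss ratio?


Loss ratio = claims / premiums
= 315901 / 646106
= 0.4889


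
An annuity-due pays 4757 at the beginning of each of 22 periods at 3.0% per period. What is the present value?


PV_due = PMT * (1-(1+i)^(-n))/i * (1+i)
PV_immediate = 75811.9124
PV_due = 75811.9124 * 1.03
= 78086.2698


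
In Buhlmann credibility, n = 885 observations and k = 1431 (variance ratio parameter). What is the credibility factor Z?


Z = n / (n + k)
= 885 / (885 + 1431)
= 885 / 2316
= 0.3821


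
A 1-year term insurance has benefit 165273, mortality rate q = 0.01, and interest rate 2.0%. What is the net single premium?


NSP = benefit * q * v
v = 1/(1+i) = 0.980392
NSP = 165273 * 0.01 * 0.980392
= 1620.3235


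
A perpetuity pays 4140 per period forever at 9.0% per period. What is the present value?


PV = PMT / i
= 4140 / 0.09
= 46000.0


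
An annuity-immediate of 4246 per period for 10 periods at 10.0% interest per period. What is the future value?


FV = PMT * ((1+i)^n - 1) / i
= 4246 * ((1.1)^10 - 1) / 0.1
= 4246 * (2.593742 - 1) / 0.1
= 67670.3049


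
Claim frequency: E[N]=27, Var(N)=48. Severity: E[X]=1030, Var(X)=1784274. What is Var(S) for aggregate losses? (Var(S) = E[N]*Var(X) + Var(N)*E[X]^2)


Var(S) = E[N]*Var(X) + Var(N)*E[X]^2
= 27*1784274 + 48*1030^2
= 48175398 + 50923200
= 9.9099e+07


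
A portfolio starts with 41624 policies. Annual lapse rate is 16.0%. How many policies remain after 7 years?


remaining = initial * (1 - lapse)^years
= 41624 * (1 - 0.16)^7
= 41624 * 0.29509
= 12282.8406


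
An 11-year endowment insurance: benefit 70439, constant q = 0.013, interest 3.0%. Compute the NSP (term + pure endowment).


Term component = 7973.5774
Pure endowment = 11_p_x * v^11 * benefit = 0.865942 * 0.722421 * 70439 = 44064.8595
NSP = 52038.4368


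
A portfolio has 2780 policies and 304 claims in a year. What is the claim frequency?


frequency = claims / policies
= 304 / 2780
= 0.1094


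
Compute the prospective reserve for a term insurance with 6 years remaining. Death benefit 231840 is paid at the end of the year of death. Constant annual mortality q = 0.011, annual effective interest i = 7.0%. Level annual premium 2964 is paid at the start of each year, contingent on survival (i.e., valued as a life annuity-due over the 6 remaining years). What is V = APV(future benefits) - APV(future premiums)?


v = 1/(1+i) = 0.934579
APV(future benefits) per unit = sum_{k=0}^{5} k_p_x * q * v^(k+1) = 0.051122
APV(future benefits) = 231840 * 0.051122 = 11852.1473
Life annuity-due factor ä_{x:6} = sum_{k=0}^{5} k_p_x * v^k = 4.972786
APV(future premiums) = 2964 * 4.972786 = 14739.3376
V = 11852.1473 - 14739.3376
= -2887.1902


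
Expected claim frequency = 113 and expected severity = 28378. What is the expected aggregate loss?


E[S] = E[N] * E[X]
= 113 * 28378
= 3.2067e+06


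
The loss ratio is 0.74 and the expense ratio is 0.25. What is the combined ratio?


Combined ratio = loss ratio + expense ratio
= 0.74 + 0.25
= 0.99


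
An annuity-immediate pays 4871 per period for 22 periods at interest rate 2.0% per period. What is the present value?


PV = PMT * (1 - (1+i)^(-n)) / i
= 4871 * (1 - (1+0.02)^(-22)) / 0.02
= 4871 * (1 - 0.646839) / 0.02
= 4871 * 17.658048
= 86012.3528


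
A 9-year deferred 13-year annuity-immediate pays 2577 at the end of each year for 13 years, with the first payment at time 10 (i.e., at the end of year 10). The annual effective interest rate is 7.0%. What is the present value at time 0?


PV at time 9 of the 13-year annuity-immediate:
a_n = 2577 * (1-(1+0.07)^(-13))/0.07 = 21537.666
Discount back 9 years to time 0:
PV = 21537.666 * (1+0.07)^(-9)
= 21537.666 * 0.543934
= 11715.0633


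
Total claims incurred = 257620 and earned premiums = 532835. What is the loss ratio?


Loss ratio = claims / premiums
= 257620 / 532835
= 0.4835


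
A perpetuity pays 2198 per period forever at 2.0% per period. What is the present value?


PV = PMT / i
= 2198 / 0.02
= 109900.0


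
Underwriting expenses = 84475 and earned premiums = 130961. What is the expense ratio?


Expense ratio = expenses / premiums
= 84475 / 130961
= 0.645


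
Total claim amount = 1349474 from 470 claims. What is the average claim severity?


severity = total / number
= 1349474 / 470
= 2871.2213


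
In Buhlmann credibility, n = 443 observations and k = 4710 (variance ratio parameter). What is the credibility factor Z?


Z = n / (n + k)
= 443 / (443 + 4710)
= 443 / 5153
= 0.086


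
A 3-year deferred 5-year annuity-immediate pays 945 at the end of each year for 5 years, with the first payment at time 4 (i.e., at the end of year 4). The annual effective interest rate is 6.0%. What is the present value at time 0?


PV at time 3 of the 5-year annuity-immediate:
a_n = 945 * (1-(1+0.06)^(-5))/0.06 = 3980.6838
Discount back 3 years to time 0:
PV = 3980.6838 * (1+0.06)^(-3)
= 3980.6838 * 0.839619
= 3342.2589


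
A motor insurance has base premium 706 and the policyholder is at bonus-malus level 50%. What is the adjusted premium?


adjusted = base * BM_level / 100
= 706 * 50 / 100
= 706 * 0.5
= 353.0


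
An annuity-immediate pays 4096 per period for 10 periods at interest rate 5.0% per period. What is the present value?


PV = PMT * (1 - (1+i)^(-n)) / i
= 4096 * (1 - (1+0.05)^(-10)) / 0.05
= 4096 * (1 - 0.613913) / 0.05
= 4096 * 7.721735
= 31628.2263


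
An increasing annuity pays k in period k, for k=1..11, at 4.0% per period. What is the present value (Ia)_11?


(Ia)_n = sum_{k=1}^{n} k * v^k, v = 1/(1+i)
v = 0.961538
Sum computed term by term:
(Ia)_11 = 49.1376


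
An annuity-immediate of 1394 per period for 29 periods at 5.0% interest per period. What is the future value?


FV = PMT * ((1+i)^n - 1) / i
= 1394 * ((1.05)^29 - 1) / 0.05
= 1394 * (4.116136 - 1) / 0.05
= 86877.8604


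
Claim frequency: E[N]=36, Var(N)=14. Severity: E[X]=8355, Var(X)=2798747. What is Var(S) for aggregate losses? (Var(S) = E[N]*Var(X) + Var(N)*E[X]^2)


Var(S) = E[N]*Var(X) + Var(N)*E[X]^2
= 36*2798747 + 14*8355^2
= 100754892 + 977284350
= 1.0780e+09


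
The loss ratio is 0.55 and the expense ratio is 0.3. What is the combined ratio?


Combined ratio = loss ratio + expense ratio
= 0.55 + 0.3
= 0.85


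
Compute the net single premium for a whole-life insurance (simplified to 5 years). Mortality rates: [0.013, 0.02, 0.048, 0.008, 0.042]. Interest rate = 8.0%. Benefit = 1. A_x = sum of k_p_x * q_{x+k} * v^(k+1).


v = 0.925926
Year 0: k_p_x=1.0, q=0.013, term=0.012037
Year 1: k_p_x=0.987, q=0.02, term=0.016924
Year 2: k_p_x=0.96726, q=0.048, term=0.036856
Year 3: k_p_x=0.920832, q=0.008, term=0.005415
Year 4: k_p_x=0.913465, q=0.042, term=0.026111
A_x = 0.0973


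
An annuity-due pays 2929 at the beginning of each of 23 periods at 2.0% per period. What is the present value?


PV_due = PMT * (1-(1+i)^(-n))/i * (1+i)
PV_immediate = 53577.8659
PV_due = 53577.8659 * 1.02
= 54649.4232


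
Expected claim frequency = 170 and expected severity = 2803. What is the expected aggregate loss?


E[S] = E[N] * E[X]
= 170 * 2803
= 476510


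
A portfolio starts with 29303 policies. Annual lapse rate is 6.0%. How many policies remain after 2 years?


remaining = initial * (1 - lapse)^years
= 29303 * (1 - 0.06)^2
= 29303 * 0.8836
= 25892.1308


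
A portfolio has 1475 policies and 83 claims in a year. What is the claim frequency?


frequency = claims / policies
= 83 / 1475
= 0.0563


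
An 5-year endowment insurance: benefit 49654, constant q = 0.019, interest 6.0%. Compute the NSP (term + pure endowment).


Term component = 3834.4239
Pure endowment = 5_p_x * v^5 * benefit = 0.908542 * 0.747258 * 49654 = 33710.8692
NSP = 37545.2931


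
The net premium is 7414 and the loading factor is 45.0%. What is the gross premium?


Gross = net * (1 + loading)
= 7414 * (1 + 0.45)
= 7414 * 1.45
= 10750.3


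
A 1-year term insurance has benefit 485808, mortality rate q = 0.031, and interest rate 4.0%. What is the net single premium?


NSP = benefit * q * v
v = 1/(1+i) = 0.961538
NSP = 485808 * 0.031 * 0.961538
= 14480.8154


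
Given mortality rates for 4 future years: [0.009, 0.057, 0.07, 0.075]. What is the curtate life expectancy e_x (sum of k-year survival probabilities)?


e_x = sum_{k=1}^{n} k_p_x
k_p_x values:
  1_p_x = 0.991
  2_p_x = 0.934513
  3_p_x = 0.869097
  4_p_x = 0.803915
e_x = 3.5985


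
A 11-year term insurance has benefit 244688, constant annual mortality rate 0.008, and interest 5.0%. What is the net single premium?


NSP = benefit * sum_{k=0}^{n-1} k_p_x * q * v^(k+1)
With constant q=0.008, v=0.952381
Sum = 0.064105
NSP = 244688 * 0.064105
= 15685.7843


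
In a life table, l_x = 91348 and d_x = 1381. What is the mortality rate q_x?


q_x = d_x / l_x
= 1381 / 91348
= 0.0151


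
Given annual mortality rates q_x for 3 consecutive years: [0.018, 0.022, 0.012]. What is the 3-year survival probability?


p_k = 1 - q_k for each year
Survival = product of (1 - q_k)
= 0.982 * 0.978 * 0.988
= 0.9489


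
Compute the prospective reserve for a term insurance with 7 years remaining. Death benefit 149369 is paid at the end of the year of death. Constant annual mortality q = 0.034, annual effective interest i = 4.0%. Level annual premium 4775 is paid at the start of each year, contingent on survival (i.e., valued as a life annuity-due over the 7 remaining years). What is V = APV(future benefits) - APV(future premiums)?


v = 1/(1+i) = 0.961538
APV(future benefits) per unit = sum_{k=0}^{6} k_p_x * q * v^(k+1) = 0.185394
APV(future benefits) = 149369 * 0.185394 = 27692.1727
Life annuity-due factor ä_{x:7} = sum_{k=0}^{6} k_p_x * v^k = 5.670887
APV(future premiums) = 4775 * 5.670887 = 27078.4846
V = 27692.1727 - 27078.4846
= 613.6881


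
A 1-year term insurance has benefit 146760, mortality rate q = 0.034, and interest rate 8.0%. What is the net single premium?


NSP = benefit * q * v
v = 1/(1+i) = 0.925926
NSP = 146760 * 0.034 * 0.925926
= 4620.2222


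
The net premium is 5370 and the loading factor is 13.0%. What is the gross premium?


Gross = net * (1 + loading)
= 5370 * (1 + 0.13)
= 5370 * 1.13
= 6068.1


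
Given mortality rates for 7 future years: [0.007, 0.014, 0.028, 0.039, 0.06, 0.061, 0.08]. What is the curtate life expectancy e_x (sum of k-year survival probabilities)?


e_x = sum_{k=1}^{n} k_p_x
k_p_x values:
  1_p_x = 0.993
  2_p_x = 0.979098
  3_p_x = 0.951683
  4_p_x = 0.914568
  5_p_x = 0.859694
  6_p_x = 0.807252
  7_p_x = 0.742672
e_x = 6.248


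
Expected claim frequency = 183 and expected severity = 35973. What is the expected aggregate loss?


E[S] = E[N] * E[X]
= 183 * 35973
= 6.5831e+06


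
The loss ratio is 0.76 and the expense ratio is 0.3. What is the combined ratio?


Combined ratio = loss ratio + expense ratio
= 0.76 + 0.3
= 1.06


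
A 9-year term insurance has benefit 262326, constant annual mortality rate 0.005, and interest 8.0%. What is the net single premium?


NSP = benefit * sum_{k=0}^{n-1} k_p_x * q * v^(k+1)
With constant q=0.005, v=0.925926
Sum = 0.030695
NSP = 262326 * 0.030695
= 8052.1309


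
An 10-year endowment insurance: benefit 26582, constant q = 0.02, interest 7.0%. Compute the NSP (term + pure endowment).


Term component = 3453.543
Pure endowment = 10_p_x * v^10 * benefit = 0.817073 * 0.508349 * 26582 = 11041.0565
NSP = 14494.5995


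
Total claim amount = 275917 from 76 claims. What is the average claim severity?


severity = total / number
= 275917 / 76
= 3630.4868


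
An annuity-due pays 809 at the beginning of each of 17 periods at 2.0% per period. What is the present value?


PV_due = PMT * (1-(1+i)^(-n))/i * (1+i)
PV_immediate = 11562.1243
PV_due = 11562.1243 * 1.02
= 11793.3668


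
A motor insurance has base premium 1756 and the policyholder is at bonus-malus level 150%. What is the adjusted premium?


adjusted = base * BM_level / 100
= 1756 * 150 / 100
= 1756 * 1.5
= 2634.0


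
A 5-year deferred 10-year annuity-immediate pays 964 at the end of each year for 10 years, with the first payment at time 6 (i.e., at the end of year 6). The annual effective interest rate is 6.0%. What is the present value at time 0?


PV at time 5 of the 10-year annuity-immediate:
a_n = 964 * (1-(1+0.06)^(-10))/0.06 = 7095.1239
Discount back 5 years to time 0:
PV = 7095.1239 * (1+0.06)^(-5)
= 7095.1239 * 0.747258
= 5301.8893


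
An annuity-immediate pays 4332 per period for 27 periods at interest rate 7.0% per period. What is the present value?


PV = PMT * (1 - (1+i)^(-n)) / i
= 4332 * (1 - (1+0.07)^(-27)) / 0.07
= 4332 * (1 - 0.16093) / 0.07
= 4332 * 11.986709
= 51926.4236


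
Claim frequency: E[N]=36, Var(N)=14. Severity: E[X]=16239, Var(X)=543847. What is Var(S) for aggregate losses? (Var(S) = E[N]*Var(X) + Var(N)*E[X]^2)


Var(S) = E[N]*Var(X) + Var(N)*E[X]^2
= 36*543847 + 14*16239^2
= 19578492 + 3691871694
= 3.7115e+09


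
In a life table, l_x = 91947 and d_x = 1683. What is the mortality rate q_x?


q_x = d_x / l_x
= 1683 / 91947
= 0.0183


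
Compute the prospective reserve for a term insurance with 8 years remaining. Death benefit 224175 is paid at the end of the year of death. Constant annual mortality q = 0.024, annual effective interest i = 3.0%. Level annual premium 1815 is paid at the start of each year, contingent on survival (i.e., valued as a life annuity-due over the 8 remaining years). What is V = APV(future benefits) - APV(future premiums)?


v = 1/(1+i) = 0.970874
APV(future benefits) per unit = sum_{k=0}^{7} k_p_x * q * v^(k+1) = 0.155564
APV(future benefits) = 224175 * 0.155564 = 34873.5475
Life annuity-due factor ä_{x:8} = sum_{k=0}^{7} k_p_x * v^k = 6.676286
APV(future premiums) = 1815 * 6.676286 = 12117.4591
V = 34873.5475 - 12117.4591
= 22756.0884


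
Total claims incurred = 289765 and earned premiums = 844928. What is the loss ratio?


Loss ratio = claims / premiums
= 289765 / 844928
= 0.3429


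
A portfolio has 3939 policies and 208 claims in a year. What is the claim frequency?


frequency = claims / policies
= 208 / 3939
= 0.0528


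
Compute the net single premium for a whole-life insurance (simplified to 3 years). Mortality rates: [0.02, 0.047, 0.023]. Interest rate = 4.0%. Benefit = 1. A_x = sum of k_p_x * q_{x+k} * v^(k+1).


v = 0.961538
Year 0: k_p_x=1.0, q=0.02, term=0.019231
Year 1: k_p_x=0.98, q=0.047, term=0.042585
Year 2: k_p_x=0.93394, q=0.023, term=0.019096
A_x = 0.0809


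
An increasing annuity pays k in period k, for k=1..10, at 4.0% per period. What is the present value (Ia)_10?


(Ia)_n = sum_{k=1}^{n} k * v^k, v = 1/(1+i)
v = 0.961538
Sum computed term by term:
(Ia)_10 = 41.9922


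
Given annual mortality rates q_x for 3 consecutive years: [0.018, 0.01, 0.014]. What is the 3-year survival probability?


p_k = 1 - q_k for each year
Survival = product of (1 - q_k)
= 0.982 * 0.99 * 0.986
= 0.9586


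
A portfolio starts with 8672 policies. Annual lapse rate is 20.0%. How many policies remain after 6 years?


remaining = initial * (1 - lapse)^years
= 8672 * (1 - 0.2)^6
= 8672 * 0.262144
= 2273.3128


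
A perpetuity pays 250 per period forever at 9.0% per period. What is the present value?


PV = PMT / i
= 250 / 0.09
= 2777.7778


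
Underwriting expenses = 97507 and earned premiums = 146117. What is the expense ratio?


Expense ratio = expenses / premiums
= 97507 / 146117
= 0.6673


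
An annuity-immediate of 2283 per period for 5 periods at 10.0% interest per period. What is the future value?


FV = PMT * ((1+i)^n - 1) / i
= 2283 * ((1.1)^5 - 1) / 0.1
= 2283 * (1.61051 - 1) / 0.1
= 13937.9433


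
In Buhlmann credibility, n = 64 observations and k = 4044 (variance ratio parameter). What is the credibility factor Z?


Z = n / (n + k)
= 64 / (64 + 4044)
= 64 / 4108
= 0.0156


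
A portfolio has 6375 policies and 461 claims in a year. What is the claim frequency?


frequency = claims / policies
= 461 / 6375
= 0.0723


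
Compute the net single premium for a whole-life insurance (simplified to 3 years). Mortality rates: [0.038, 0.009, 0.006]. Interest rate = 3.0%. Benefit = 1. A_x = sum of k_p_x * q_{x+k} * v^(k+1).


v = 0.970874
Year 0: k_p_x=1.0, q=0.038, term=0.036893
Year 1: k_p_x=0.962, q=0.009, term=0.008161
Year 2: k_p_x=0.953342, q=0.006, term=0.005235
A_x = 0.0503


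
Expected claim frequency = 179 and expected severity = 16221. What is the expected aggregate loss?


E[S] = E[N] * E[X]
= 179 * 16221
= 2.9036e+06


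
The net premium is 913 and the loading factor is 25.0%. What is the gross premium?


Gross = net * (1 + loading)
= 913 * (1 + 0.25)
= 913 * 1.25
= 1141.25


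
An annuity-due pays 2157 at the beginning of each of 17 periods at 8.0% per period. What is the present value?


PV_due = PMT * (1-(1+i)^(-n))/i * (1+i)
PV_immediate = 19675.3734
PV_due = 19675.3734 * 1.08
= 21249.4033


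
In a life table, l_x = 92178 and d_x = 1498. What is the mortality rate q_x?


q_x = d_x / l_x
= 1498 / 92178
= 0.0163


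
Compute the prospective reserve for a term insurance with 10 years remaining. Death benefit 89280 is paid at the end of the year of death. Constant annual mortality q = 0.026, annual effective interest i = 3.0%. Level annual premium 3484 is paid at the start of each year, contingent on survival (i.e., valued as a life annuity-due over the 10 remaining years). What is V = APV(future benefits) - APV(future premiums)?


v = 1/(1+i) = 0.970874
APV(future benefits) per unit = sum_{k=0}^{9} k_p_x * q * v^(k+1) = 0.198824
APV(future benefits) = 89280 * 0.198824 = 17750.9659
Life annuity-due factor ä_{x:10} = sum_{k=0}^{9} k_p_x * v^k = 7.876471
APV(future premiums) = 3484 * 7.876471 = 27441.6254
V = 17750.9659 - 27441.6254
= -9690.6595


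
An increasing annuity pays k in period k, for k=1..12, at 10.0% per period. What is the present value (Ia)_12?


(Ia)_n = sum_{k=1}^{n} k * v^k, v = 1/(1+i)
v = 0.909091
Sum computed term by term:
(Ia)_12 = 36.7149


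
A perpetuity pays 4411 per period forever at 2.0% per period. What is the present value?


PV = PMT / i
= 4411 / 0.02
= 220550.0


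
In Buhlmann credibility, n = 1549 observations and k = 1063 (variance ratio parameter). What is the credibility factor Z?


Z = n / (n + k)
= 1549 / (1549 + 1063)
= 1549 / 2612
= 0.593


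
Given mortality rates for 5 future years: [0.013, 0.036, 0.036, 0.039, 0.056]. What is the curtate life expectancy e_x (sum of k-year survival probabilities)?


e_x = sum_{k=1}^{n} k_p_x
k_p_x values:
  1_p_x = 0.987
  2_p_x = 0.951468
  3_p_x = 0.917215
  4_p_x = 0.881444
  5_p_x = 0.832083
e_x = 4.5692


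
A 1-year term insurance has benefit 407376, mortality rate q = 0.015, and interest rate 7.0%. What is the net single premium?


NSP = benefit * q * v
v = 1/(1+i) = 0.934579
NSP = 407376 * 0.015 * 0.934579
= 5710.8785
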